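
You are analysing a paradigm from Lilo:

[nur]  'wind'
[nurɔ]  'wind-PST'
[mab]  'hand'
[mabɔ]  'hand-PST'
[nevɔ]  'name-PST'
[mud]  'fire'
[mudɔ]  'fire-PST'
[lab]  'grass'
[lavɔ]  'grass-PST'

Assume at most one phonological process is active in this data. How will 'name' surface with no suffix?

In [lab] and [lavɔ] the final segment of 'grass' alternates: [b] ~ [v].
The stem 'hand' ([mab], [mabɔ]) shows [b] unchanged in both environments, so [b] cannot be basic with [v] derived before the PST suffix.
So /v/ is underlying, and a rule of word-final hardening — voiced fricatives become stops word-finally — gives [b].
From [nevɔ] the stem 'name' is /nev/; word-finally this yields [neb].

[neb]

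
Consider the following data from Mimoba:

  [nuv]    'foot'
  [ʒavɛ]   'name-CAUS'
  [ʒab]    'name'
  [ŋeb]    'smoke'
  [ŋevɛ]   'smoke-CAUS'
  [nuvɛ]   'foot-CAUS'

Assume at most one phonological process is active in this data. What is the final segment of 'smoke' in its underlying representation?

The root 'smoke' surfaces as [ŋeb] and [ŋevɛ], with a stem-final [b] ~ [v] alternation.
Compare 'foot', with invariant [v] in [nuv] and [nuvɛ]: an analysis with underlying /v/ and a rule producing [b] in isolation would wrongly predict alternation here too.
So /b/ is underlying, and a rule of intervocalic spirantization — voiced stops become fricatives between vowels — gives [v].

/b/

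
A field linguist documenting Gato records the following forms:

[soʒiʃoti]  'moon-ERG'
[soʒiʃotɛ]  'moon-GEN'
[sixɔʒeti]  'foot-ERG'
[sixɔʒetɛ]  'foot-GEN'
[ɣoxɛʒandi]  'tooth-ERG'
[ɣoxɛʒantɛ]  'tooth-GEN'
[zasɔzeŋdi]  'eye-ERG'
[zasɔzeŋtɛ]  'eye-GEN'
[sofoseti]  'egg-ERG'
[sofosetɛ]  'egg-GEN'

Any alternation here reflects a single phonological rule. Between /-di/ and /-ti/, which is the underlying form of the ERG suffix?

/-di/

The ERG suffix surfaces as [-di] and [-ti], depending on the final segment of the stem.
By contrast the GEN suffix keeps its initial [t] throughout — that segment must be underlying.
So the underlying form is /-di/, and voiced stops become voiceless after a vowel.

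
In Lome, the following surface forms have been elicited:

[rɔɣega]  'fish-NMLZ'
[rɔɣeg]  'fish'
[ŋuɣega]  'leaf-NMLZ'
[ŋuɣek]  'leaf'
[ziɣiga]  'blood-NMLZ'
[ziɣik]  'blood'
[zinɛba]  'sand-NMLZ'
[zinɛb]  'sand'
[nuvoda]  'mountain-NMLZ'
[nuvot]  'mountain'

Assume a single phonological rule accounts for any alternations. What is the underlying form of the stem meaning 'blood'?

/ziɣik/

The root 'blood' surfaces as [ziɣiga] and [ziɣik], with a stem-final [g] ~ [k] alternation.
But 'fish' keeps [g] in both environments ([rɔɣega], [rɔɣeg]), so there is no rule changing /g/ to [k] in isolation.
So /k/ is underlying, and a rule of intervocalic voicing — voiceless stops become voiced between vowels — gives [g].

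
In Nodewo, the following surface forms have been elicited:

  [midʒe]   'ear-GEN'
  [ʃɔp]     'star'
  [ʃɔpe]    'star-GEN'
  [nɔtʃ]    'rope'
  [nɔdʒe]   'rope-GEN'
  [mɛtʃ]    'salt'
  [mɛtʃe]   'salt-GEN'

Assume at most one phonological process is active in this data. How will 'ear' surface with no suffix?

The root 'rope' surfaces as [nɔtʃ] and [nɔdʒe], with a stem-final [tʃ] ~ [dʒ] alternation.
But 'salt' keeps [tʃ] in both environments ([mɛtʃ], [mɛtʃe]), so there is no rule changing /tʃ/ to [dʒ] before the GEN suffix.
The alternation reflects word-final obstruent devoicing: voiced obstruents become voiceless word-finally. /dʒ/ is underlying.
The one attested form of 'ear', [midʒe], shows underlying /midʒ/. Applying the same rule word-finally gives [mitʃ].

[mitʃ]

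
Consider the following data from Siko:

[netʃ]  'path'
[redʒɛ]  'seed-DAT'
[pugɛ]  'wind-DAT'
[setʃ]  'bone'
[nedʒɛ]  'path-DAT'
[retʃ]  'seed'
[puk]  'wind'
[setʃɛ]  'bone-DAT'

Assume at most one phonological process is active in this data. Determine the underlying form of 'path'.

/nedʒ/

The root 'path' surfaces as [nedʒɛ] and [netʃ], with a stem-final [dʒ] ~ [tʃ] alternation.
Compare 'bone', with invariant [tʃ] in [setʃɛ] and [setʃ]: an analysis with underlying /tʃ/ and a rule producing [dʒ] before the DAT suffix would wrongly predict alternation here too.
The alternation reflects word-final obstruent devoicing: voiced obstruents become voiceless word-finally. /dʒ/ is underlying.
So 'path' = /nedʒ/.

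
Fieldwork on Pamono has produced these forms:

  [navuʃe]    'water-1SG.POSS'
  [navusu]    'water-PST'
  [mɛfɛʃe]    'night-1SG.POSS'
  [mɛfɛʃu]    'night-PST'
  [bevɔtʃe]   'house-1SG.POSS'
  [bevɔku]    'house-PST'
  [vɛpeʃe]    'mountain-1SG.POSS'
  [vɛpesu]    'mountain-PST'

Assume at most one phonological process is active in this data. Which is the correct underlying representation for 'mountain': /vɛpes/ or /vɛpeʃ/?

The root 'mountain' surfaces as [vɛpeʃe] and [vɛpesu], with a stem-final [ʃ] ~ [s] alternation.
Compare 'night', with invariant [ʃ] in [mɛfɛʃe] and [mɛfɛʃu]: an analysis with underlying /ʃ/ and a rule producing [s] before the PST suffix would wrongly predict alternation here too.
Therefore /s/ is basic and [ʃ] is derived by palatalization before a front vowel (/k/ and /s/ become palato-alveolar [tʃ] and [ʃ] before a front vowel).

/vɛpes/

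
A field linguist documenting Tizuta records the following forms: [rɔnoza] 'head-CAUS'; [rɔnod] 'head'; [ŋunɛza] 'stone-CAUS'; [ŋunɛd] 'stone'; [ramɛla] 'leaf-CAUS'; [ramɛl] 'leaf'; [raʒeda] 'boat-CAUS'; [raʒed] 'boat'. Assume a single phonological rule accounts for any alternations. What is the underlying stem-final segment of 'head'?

/z/

In [rɔnoza] and [rɔnod] the final segment of 'head' alternates: [z] ~ [d].
But 'boat' keeps [d] in both environments ([raʒeda], [raʒed]), so there is no rule changing /d/ to [z] before the CAUS suffix.
The underlying segment must be /z/; voiced fricatives become stops word-finally, yielding [d] there.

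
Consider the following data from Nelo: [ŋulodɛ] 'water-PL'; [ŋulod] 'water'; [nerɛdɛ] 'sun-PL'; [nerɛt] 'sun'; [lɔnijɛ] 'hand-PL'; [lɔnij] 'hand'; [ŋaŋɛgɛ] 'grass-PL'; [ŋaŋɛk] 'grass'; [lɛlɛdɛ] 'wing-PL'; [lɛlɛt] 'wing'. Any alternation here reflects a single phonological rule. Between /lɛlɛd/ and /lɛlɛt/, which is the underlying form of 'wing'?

/lɛlɛt/

'wing' shows [d] ~ [t] at the end of the stem ([lɛlɛdɛ] vs [lɛlɛt]).
The stem 'water' ([ŋulodɛ], [ŋulod]) shows [d] unchanged in both environments, so [d] cannot be basic with [t] derived in isolation.
Therefore /t/ is basic and [d] is derived by intervocalic voicing (voiceless stops become voiced between vowels).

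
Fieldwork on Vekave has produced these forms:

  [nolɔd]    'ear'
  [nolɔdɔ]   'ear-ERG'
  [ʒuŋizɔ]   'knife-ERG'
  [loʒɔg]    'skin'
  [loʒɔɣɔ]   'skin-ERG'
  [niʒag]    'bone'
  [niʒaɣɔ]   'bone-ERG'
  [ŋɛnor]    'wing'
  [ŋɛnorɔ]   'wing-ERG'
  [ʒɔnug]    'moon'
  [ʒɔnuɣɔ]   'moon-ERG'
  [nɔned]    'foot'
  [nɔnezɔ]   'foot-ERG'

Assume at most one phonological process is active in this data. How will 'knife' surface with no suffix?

The stem for 'foot' ends in [d] in [nɔned] but [z] in [nɔnezɔ].
But 'ear' keeps [d] in both environments ([nolɔd], [nolɔdɔ]), so there is no rule changing /d/ to [z] before the ERG suffix.
Therefore /z/ is basic and [d] is derived by word-final hardening (voiced fricatives become stops word-finally).
The one attested form of 'knife', [ʒuŋizɔ], shows underlying /ʒuŋiz/. Applying the same rule word-finally gives [ʒuŋid].

[ʒuŋid]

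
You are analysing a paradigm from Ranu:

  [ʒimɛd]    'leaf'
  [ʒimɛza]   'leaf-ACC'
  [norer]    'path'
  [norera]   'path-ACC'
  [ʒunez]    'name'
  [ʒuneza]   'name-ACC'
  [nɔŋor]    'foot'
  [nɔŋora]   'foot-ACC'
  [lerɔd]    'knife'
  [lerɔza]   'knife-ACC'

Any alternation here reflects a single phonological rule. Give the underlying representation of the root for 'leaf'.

/ʒimɛd/

The root 'leaf' surfaces as [ʒimɛd] and [ʒimɛza], with a stem-final [d] ~ [z] alternation.
Compare 'name', with invariant [z] in [ʒunez] and [ʒuneza]: an analysis with underlying /z/ and a rule producing [d] in isolation would wrongly predict alternation here too.
The underlying segment must be /d/; voiced stops become fricatives between vowels, yielding [z] there.
Hence 'leaf' is /ʒimɛd/ underlyingly.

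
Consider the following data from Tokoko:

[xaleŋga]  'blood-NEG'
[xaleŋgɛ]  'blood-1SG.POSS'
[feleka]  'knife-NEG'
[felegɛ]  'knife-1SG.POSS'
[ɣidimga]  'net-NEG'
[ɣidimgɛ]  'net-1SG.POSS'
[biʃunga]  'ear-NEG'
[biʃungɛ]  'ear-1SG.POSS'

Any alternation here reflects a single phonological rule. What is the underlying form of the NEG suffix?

/-ka/

The NEG morpheme has two allomorphs, [-ga] and [-ka].
The 1SG.POSS suffix, which begins with [g], is invariant after every stem; so [g] is not altered by any rule here.
The NEG suffix is therefore /-ka/ underlyingly, with post-nasal voicing: voiceless stops become voiced after a nasal.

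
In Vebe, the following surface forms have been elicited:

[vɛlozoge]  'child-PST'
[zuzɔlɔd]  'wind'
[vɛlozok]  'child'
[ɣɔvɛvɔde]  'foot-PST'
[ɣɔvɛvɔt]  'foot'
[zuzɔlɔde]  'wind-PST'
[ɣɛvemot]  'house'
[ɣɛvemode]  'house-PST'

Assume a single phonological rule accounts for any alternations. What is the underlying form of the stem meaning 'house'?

/ɣɛvemot/

In [ɣɛvemot] and [ɣɛvemode] the final segment of 'house' alternates: [t] ~ [d].
If /d/ were underlying and a rule turned it into [t] in isolation, 'wind' would also alternate; but it has [d] in both [zuzɔlɔd] and [zuzɔlɔde].
The underlying segment must be /t/; voiceless stops become voiced between vowels, yielding [d] there.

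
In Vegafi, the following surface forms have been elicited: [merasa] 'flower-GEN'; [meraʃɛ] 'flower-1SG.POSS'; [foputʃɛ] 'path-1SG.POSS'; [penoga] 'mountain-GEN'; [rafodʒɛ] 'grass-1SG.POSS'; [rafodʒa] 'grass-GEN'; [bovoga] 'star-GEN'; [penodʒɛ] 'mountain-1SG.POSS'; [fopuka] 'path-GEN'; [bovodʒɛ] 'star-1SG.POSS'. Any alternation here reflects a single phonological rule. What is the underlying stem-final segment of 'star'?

/g/

The stem for 'star' ends in [g] in [bovoga] but [dʒ] in [bovodʒɛ].
If /dʒ/ were underlying and a rule turned it into [g] before the GEN suffix, 'grass' would also alternate; but it has [dʒ] in both [rafodʒa] and [rafodʒɛ].
So /g/ is underlying, and a rule of palatalization before a front vowel — /k/, /g/ and /s/ become palato-alveolar [tʃ], [dʒ] and [ʃ] before a front vowel — gives [dʒ].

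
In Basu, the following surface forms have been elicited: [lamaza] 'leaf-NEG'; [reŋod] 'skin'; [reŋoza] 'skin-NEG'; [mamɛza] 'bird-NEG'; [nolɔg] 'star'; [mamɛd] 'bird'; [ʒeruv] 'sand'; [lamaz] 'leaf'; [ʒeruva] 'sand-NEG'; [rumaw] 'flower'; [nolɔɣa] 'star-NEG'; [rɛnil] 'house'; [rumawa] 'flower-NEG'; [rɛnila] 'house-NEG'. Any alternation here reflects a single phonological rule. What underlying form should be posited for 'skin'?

The root 'skin' surfaces as [reŋoza] and [reŋod], with a stem-final [z] ~ [d] alternation.
But 'leaf' keeps [z] in both environments ([lamaza], [lamaz]), so there is no rule changing /z/ to [d] in isolation.
The underlying segment must be /d/; voiced stops become fricatives between vowels, yielding [z] there.

/reŋod/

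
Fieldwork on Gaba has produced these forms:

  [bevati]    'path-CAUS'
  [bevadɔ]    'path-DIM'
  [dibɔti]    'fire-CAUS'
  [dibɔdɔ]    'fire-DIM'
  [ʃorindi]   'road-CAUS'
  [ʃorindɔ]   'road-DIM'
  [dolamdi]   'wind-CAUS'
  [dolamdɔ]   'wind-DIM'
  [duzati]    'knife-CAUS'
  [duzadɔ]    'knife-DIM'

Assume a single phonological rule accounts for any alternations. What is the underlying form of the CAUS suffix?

/-ti/

The CAUS morpheme has two allomorphs, [-di] and [-ti].
The DIM suffix, which begins with [d], is invariant after every stem; so [d] is not altered by any rule here.
The CAUS suffix is therefore /-ti/ underlyingly, with post-nasal voicing: voiceless stops become voiced after a nasal.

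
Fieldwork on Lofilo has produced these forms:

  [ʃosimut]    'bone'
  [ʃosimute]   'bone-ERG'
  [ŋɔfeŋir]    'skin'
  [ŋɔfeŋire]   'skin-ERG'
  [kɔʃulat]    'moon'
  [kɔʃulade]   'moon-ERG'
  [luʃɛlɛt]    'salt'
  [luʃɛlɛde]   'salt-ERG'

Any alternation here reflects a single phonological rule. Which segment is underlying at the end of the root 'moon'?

/d/

The root 'moon' surfaces as [kɔʃulat] and [kɔʃulade], with a stem-final [t] ~ [d] alternation.
But 'bone' keeps [t] in both environments ([ʃosimut], [ʃosimute]), so there is no rule changing /t/ to [d] before the ERG suffix.
The underlying segment must be /d/; voiced obstruents become voiceless word-finally, yielding [t] there.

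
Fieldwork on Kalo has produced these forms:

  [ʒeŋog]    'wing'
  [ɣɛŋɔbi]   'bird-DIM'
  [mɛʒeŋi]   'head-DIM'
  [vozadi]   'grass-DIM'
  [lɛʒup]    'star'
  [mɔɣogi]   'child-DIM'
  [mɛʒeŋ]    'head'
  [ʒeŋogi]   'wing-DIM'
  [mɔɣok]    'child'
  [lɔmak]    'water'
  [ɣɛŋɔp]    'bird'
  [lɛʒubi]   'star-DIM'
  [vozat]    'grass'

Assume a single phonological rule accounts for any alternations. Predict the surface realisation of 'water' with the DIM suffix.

[lɔmagi]

'child' shows [k] ~ [g] at the end of the stem ([mɔɣok] vs [mɔɣogi]).
Compare 'wing', with invariant [g] in [ʒeŋog] and [ʒeŋogi]: an analysis with underlying /g/ and a rule producing [k] in isolation would wrongly predict alternation here too.
The alternation reflects intervocalic voicing: voiceless stops become voiced between vowels. /k/ is underlying.
The one attested form of 'water', [lɔmak], shows underlying /lɔmak/. Applying the same rule between vowels gives [lɔmagi].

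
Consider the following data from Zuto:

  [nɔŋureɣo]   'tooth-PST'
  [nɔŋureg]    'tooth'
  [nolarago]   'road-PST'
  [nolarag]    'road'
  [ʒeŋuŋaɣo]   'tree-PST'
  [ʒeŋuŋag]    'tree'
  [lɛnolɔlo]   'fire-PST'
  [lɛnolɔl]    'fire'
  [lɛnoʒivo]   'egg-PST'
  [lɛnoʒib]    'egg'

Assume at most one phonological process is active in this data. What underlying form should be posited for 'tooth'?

The root 'tooth' surfaces as [nɔŋureɣo] and [nɔŋureg], with a stem-final [ɣ] ~ [g] alternation.
The stem 'road' ([nolarago], [nolarag]) shows [g] unchanged in both environments, so [g] cannot be basic with [ɣ] derived before the PST suffix.
The underlying segment must be /ɣ/; voiced fricatives become stops word-finally, yielding [g] there.
So 'tooth' = /nɔŋureɣ/.

/nɔŋureɣ/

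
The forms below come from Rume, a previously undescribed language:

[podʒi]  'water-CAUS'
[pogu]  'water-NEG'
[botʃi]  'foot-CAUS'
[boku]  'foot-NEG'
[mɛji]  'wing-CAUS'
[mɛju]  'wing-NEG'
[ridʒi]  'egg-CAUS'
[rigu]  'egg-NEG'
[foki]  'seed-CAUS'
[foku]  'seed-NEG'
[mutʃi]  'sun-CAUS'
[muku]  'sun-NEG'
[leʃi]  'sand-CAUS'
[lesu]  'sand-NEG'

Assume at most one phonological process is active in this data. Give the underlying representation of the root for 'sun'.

/mutʃ/

In [mutʃi] and [muku] the final segment of 'sun' alternates: [tʃ] ~ [k].
But 'seed' keeps [k] in both environments ([foki], [foku]), so there is no rule changing /k/ to [tʃ] before the CAUS suffix.
So /tʃ/ is underlying, and a rule of depalatalization — palato-alveolar /tʃ/, /dʒ/ and /ʃ/ become [k], [g] and [s] when no front vowel follows — gives [k].
The underlying form of 'sun' is therefore /mutʃ/.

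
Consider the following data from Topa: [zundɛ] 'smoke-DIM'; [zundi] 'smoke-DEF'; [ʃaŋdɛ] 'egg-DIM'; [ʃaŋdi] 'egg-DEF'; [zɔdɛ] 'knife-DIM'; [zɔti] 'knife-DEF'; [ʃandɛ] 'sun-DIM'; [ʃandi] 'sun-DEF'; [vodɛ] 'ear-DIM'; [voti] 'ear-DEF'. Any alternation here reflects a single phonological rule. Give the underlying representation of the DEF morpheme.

/-ti/

The DEF morpheme has two allomorphs, [-di] and [-ti].
The DIM suffix, which begins with [d], is invariant after every stem; so [d] is not altered by any rule here.
The DEF suffix is therefore /-ti/ underlyingly, with post-nasal voicing: voiceless stops become voiced after a nasal.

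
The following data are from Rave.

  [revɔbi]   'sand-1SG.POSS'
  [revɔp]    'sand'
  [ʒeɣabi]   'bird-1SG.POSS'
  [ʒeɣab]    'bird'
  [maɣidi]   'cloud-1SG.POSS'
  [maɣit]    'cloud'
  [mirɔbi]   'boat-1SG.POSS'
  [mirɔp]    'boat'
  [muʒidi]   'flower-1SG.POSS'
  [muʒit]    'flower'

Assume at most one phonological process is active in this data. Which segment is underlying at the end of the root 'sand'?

/p/

'sand' shows [b] ~ [p] at the end of the stem ([revɔbi] vs [revɔp]).
But 'bird' keeps [b] in both environments ([ʒeɣabi], [ʒeɣab]), so there is no rule changing /b/ to [p] in isolation.
The underlying segment must be /p/; voiceless stops become voiced between vowels, yielding [b] there.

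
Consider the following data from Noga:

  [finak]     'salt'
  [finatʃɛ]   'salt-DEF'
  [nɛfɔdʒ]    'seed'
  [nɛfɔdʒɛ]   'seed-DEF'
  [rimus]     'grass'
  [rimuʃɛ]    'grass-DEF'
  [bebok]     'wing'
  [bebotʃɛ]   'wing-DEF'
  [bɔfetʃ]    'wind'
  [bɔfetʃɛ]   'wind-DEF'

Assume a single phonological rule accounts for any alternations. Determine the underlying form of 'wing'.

The root 'wing' surfaces as [bebok] and [bebotʃɛ], with a stem-final [k] ~ [tʃ] alternation.
The stem 'wind' ([bɔfetʃ], [bɔfetʃɛ]) shows [tʃ] unchanged in both environments, so [tʃ] cannot be basic with [k] derived in isolation.
So /k/ is underlying, and a rule of palatalization before a front vowel — /k/ and /s/ become palato-alveolar [tʃ] and [ʃ] before a front vowel — gives [tʃ].
Hence 'wing' is /bebok/ underlyingly.

/bebok/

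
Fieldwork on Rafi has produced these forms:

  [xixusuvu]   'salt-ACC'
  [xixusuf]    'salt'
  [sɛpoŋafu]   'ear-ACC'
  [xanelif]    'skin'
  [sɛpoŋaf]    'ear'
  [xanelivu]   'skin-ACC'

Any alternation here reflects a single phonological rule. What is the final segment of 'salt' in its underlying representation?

The root 'salt' surfaces as [xixusuf] and [xixusuvu], with a stem-final [f] ~ [v] alternation.
Compare 'ear', with invariant [f] in [sɛpoŋaf] and [sɛpoŋafu]: an analysis with underlying /f/ and a rule producing [v] before the ACC suffix would wrongly predict alternation here too.
The underlying segment must be /v/; voiced obstruents become voiceless word-finally, yielding [f] there.

/v/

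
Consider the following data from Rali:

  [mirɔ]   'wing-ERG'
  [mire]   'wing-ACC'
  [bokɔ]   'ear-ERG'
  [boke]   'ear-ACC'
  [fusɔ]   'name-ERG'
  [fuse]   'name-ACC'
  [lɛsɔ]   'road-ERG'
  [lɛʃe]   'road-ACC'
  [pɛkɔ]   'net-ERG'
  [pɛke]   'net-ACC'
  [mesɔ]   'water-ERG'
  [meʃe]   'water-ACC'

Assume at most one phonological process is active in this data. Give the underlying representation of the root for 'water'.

The stem for 'water' ends in [s] in [mesɔ] but [ʃ] in [meʃe].
The stem 'name' ([fusɔ], [fuse]) shows [s] unchanged in both environments, so [s] cannot be basic with [ʃ] derived before the ACC suffix.
The alternation reflects depalatalization: palato-alveolar /ʃ/ becomes [s] when no front vowel follows. /ʃ/ is underlying.

/meʃ/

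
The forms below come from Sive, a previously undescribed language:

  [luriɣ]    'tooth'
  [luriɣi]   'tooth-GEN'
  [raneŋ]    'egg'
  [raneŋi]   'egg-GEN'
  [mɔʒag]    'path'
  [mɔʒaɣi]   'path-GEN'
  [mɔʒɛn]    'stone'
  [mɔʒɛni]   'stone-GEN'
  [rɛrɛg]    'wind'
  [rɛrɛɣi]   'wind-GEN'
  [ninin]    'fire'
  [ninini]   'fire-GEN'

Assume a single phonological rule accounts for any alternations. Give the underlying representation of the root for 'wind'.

'wind' shows [g] ~ [ɣ] at the end of the stem ([rɛrɛg] vs [rɛrɛɣi]).
If /ɣ/ were underlying and a rule turned it into [g] in isolation, 'tooth' would also alternate; but it has [ɣ] in both [luriɣ] and [luriɣi].
The alternation reflects intervocalic spirantization: voiced stops become fricatives between vowels. /g/ is underlying.

/rɛrɛg/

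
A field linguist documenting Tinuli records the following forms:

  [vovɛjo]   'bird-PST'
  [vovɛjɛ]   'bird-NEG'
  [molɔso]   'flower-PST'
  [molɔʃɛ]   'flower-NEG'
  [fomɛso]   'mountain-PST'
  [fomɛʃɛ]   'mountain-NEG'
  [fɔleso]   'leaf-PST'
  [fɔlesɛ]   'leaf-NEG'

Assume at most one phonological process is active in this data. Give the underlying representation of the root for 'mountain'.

In [fomɛso] and [fomɛʃɛ] the final segment of 'mountain' alternates: [s] ~ [ʃ].
Compare 'leaf', with invariant [s] in [fɔleso] and [fɔlesɛ]: an analysis with underlying /s/ and a rule producing [ʃ] before the NEG suffix would wrongly predict alternation here too.
Therefore /ʃ/ is basic and [s] is derived by depalatalization (palato-alveolar /ʃ/ becomes [s] when no front vowel follows).

/fomɛʃ/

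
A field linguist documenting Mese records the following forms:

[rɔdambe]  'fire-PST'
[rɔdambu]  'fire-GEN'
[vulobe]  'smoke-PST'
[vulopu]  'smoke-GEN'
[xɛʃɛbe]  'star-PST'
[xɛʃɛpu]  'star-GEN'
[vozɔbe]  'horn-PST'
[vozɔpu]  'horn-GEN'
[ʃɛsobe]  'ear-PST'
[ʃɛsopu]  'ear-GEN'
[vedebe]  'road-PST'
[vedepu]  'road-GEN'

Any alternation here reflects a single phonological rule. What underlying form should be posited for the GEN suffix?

The GEN suffix surfaces as [-bu] and [-pu], depending on the final segment of the stem.
By contrast the PST suffix keeps its initial [b] throughout — that segment must be underlying.
So the underlying form is /-pu/, and voiceless stops become voiced after a nasal.

/-pu/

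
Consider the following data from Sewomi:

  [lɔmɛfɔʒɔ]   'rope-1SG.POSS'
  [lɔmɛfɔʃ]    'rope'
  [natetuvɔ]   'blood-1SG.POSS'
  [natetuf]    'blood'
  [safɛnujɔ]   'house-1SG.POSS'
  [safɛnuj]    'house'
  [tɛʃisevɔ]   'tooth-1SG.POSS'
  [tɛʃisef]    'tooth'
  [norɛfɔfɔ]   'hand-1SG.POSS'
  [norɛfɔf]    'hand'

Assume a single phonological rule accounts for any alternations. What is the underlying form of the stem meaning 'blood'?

The stem for 'blood' ends in [v] in [natetuvɔ] but [f] in [natetuf].
Compare 'hand', with invariant [f] in [norɛfɔfɔ] and [norɛfɔf]: an analysis with underlying /f/ and a rule producing [v] before the 1SG.POSS suffix would wrongly predict alternation here too.
So /v/ is underlying, and a rule of word-final obstruent devoicing — voiced obstruents become voiceless word-finally — gives [f].

/natetuv/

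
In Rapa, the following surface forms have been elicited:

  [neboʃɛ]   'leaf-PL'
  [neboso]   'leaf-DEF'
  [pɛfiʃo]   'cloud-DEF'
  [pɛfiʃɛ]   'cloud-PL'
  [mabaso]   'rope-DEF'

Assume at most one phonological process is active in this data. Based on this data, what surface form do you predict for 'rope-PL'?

[mabaʃɛ]

In [neboʃɛ] and [neboso] the final segment of 'leaf' alternates: [ʃ] ~ [s].
Compare 'cloud', with invariant [ʃ] in [pɛfiʃɛ] and [pɛfiʃo]: an analysis with underlying /ʃ/ and a rule producing [s] before the DEF suffix would wrongly predict alternation here too.
Therefore /s/ is basic and [ʃ] is derived by palatalization before a front vowel (/s/ becomes palato-alveolar [ʃ] before a front vowel).
The one attested form of 'rope', [mabaso], shows underlying /mabas/. Applying the same rule before a front vowel gives [mabaʃɛ].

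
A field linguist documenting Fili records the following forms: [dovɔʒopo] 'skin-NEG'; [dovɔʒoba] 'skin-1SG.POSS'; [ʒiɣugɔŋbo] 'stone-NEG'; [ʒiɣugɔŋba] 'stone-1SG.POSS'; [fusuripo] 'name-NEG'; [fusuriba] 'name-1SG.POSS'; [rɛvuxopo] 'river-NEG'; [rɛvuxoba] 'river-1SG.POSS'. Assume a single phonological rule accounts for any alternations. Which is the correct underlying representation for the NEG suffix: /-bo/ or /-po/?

The NEG morpheme has two allomorphs, [-bo] and [-po].
The 1SG.POSS suffix, which begins with [b], is invariant after every stem; so [b] is not altered by any rule here.
So the underlying form is /-po/, and voiceless stops become voiced after a nasal.

/-po/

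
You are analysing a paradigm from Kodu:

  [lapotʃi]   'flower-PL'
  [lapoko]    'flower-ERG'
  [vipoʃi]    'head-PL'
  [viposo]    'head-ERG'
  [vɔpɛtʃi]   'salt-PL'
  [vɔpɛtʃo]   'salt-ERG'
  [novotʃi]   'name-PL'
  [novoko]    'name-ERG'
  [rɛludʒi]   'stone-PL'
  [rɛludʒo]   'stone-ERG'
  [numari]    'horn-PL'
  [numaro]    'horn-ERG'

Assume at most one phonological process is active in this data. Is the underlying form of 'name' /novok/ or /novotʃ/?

/novok/

The stem for 'name' ends in [tʃ] in [novotʃi] but [k] in [novoko].
The stem 'salt' ([vɔpɛtʃi], [vɔpɛtʃo]) shows [tʃ] unchanged in both environments, so [tʃ] cannot be basic with [k] derived before the ERG suffix.
So /k/ is underlying, and a rule of palatalization before a front vowel — /k/ and /s/ become palato-alveolar [tʃ] and [ʃ] before a front vowel — gives [tʃ].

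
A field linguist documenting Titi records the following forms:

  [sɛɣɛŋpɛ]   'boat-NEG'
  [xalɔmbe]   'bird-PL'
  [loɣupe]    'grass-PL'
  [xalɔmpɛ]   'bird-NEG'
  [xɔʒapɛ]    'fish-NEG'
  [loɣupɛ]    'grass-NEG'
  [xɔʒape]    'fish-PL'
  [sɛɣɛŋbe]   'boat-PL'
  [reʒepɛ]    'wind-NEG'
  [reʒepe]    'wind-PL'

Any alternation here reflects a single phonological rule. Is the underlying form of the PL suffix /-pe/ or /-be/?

/-be/

The PL morpheme has two allomorphs, [-be] and [-pe].
By contrast the NEG suffix keeps its initial [p] throughout — that segment must be underlying.
So the underlying form is /-be/, and voiced stops become voiceless after a vowel.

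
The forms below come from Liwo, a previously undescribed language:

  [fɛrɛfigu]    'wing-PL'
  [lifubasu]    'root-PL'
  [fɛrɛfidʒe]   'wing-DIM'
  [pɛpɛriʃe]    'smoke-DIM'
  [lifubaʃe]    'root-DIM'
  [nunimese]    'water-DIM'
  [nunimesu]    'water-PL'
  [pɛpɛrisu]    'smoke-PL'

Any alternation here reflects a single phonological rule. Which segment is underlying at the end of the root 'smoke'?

/ʃ/

The root 'smoke' surfaces as [pɛpɛrisu] and [pɛpɛriʃe], with a stem-final [s] ~ [ʃ] alternation.
The stem 'water' ([nunimesu], [nunimese]) shows [s] unchanged in both environments, so [s] cannot be basic with [ʃ] derived before the DIM suffix.
Therefore /ʃ/ is basic and [s] is derived by depalatalization (palato-alveolar /dʒ/ and /ʃ/ become [g] and [s] when no front vowel follows).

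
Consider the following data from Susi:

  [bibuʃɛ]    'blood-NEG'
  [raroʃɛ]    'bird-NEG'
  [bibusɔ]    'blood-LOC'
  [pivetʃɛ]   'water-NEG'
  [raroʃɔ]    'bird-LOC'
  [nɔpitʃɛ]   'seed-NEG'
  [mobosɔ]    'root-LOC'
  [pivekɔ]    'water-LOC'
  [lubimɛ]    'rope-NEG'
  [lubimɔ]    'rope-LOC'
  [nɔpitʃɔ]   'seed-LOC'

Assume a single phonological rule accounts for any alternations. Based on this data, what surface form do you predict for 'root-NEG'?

The stem for 'blood' ends in [s] in [bibusɔ] but [ʃ] in [bibuʃɛ].
If /ʃ/ were underlying and a rule turned it into [s] before the LOC suffix, 'bird' would also alternate; but it has [ʃ] in both [raroʃɔ] and [raroʃɛ].
The alternation reflects palatalization before a front vowel: /k/ and /s/ become palato-alveolar [tʃ] and [ʃ] before a front vowel. /s/ is underlying.
The one attested form of 'root', [mobosɔ], shows underlying /mobos/. Applying the same rule before a front vowel gives [moboʃɛ].

[moboʃɛ]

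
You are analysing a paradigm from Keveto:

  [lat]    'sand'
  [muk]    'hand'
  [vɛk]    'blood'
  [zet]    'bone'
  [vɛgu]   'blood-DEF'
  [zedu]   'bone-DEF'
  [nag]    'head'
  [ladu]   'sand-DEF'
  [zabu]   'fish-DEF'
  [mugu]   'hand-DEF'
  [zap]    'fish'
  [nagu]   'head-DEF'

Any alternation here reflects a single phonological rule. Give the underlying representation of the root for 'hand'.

In [muk] and [mugu] the final segment of 'hand' alternates: [k] ~ [g].
If /g/ were underlying and a rule turned it into [k] in isolation, 'head' would also alternate; but it has [g] in both [nag] and [nagu].
The underlying segment must be /k/; voiceless stops become voiced between vowels, yielding [g] there.
Hence 'hand' is /muk/ underlyingly.

/muk/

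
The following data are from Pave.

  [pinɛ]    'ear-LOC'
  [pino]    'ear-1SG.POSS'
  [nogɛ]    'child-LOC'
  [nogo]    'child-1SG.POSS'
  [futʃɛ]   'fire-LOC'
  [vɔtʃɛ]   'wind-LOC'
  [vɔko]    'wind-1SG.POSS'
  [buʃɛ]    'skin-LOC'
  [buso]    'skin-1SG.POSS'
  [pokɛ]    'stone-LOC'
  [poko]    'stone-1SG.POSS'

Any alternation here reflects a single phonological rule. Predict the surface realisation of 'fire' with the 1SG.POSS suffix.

The stem for 'wind' ends in [tʃ] in [vɔtʃɛ] but [k] in [vɔko].
But 'stone' keeps [k] in both environments ([pokɛ], [poko]), so there is no rule changing /k/ to [tʃ] before the LOC suffix.
The alternation reflects depalatalization: palato-alveolar /tʃ/ and /ʃ/ become [k] and [s] when no front vowel follows. /tʃ/ is underlying.
From [futʃɛ] the stem 'fire' is /futʃ/; when no front vowel follows this yields [fuko].

[fuko]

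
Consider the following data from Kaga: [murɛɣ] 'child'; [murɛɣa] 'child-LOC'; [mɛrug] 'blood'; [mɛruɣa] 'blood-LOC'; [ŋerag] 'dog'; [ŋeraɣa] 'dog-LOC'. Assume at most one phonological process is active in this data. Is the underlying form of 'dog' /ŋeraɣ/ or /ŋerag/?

/ŋerag/

The root 'dog' surfaces as [ŋerag] and [ŋeraɣa], with a stem-final [g] ~ [ɣ] alternation.
But 'child' keeps [ɣ] in both environments ([murɛɣ], [murɛɣa]), so there is no rule changing /ɣ/ to [g] in isolation.
The alternation reflects intervocalic spirantization: voiced stops become fricatives between vowels. /g/ is underlying.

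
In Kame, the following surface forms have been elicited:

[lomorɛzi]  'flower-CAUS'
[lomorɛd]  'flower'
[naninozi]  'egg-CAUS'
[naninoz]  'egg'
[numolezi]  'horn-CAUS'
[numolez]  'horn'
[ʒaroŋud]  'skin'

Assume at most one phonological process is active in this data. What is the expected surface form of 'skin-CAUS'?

[ʒaroŋuzi]

In [lomorɛzi] and [lomorɛd] the final segment of 'flower' alternates: [z] ~ [d].
But 'egg' keeps [z] in both environments ([naninozi], [naninoz]), so there is no rule changing /z/ to [d] in isolation.
Therefore /d/ is basic and [z] is derived by intervocalic spirantization (voiced stops become fricatives between vowels).
From [ʒaroŋud] the stem 'skin' is /ʒaroŋud/; between vowels this yields [ʒaroŋuzi].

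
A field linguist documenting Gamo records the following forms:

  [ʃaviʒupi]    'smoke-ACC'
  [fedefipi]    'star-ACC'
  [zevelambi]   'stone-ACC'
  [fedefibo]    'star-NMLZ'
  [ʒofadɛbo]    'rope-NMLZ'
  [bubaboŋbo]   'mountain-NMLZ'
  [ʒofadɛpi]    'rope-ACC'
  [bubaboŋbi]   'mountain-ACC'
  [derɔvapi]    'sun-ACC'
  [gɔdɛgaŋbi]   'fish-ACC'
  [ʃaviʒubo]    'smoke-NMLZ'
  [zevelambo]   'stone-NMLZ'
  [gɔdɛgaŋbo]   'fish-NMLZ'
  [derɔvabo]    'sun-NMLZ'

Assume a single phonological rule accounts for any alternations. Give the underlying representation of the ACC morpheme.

The ACC morpheme has two allomorphs, [-bi] and [-pi].
The NMLZ suffix, which begins with [b], is invariant after every stem; so [b] is not altered by any rule here.
The ACC suffix is therefore /-pi/ underlyingly, with post-nasal voicing: voiceless stops become voiced after a nasal.

/-pi/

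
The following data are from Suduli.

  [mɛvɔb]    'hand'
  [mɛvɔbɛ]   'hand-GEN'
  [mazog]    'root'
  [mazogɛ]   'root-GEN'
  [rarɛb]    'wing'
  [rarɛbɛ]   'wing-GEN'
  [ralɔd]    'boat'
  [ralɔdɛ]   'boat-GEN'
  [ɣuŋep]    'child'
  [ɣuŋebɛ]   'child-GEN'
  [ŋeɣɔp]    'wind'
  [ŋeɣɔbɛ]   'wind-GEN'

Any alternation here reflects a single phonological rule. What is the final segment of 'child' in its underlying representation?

/p/

The root 'child' surfaces as [ɣuŋep] and [ɣuŋebɛ], with a stem-final [p] ~ [b] alternation.
The stem 'wing' ([rarɛb], [rarɛbɛ]) shows [b] unchanged in both environments, so [b] cannot be basic with [p] derived in isolation.
The underlying segment must be /p/; voiceless stops become voiced between vowels, yielding [b] there.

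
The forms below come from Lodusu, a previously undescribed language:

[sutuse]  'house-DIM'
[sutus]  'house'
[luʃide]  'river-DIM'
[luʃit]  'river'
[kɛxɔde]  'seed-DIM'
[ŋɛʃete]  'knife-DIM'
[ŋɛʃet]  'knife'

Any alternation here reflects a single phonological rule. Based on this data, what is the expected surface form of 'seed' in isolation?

The stem for 'river' ends in [d] in [luʃide] but [t] in [luʃit].
The stem 'knife' ([ŋɛʃete], [ŋɛʃet]) shows [t] unchanged in both environments, so [t] cannot be basic with [d] derived before the DIM suffix.
So /d/ is underlying, and a rule of word-final obstruent devoicing — voiced obstruents become voiceless word-finally — gives [t].
The one attested form of 'seed', [kɛxɔde], shows underlying /kɛxɔd/. Applying the same rule word-finally gives [kɛxɔt].

[kɛxɔt]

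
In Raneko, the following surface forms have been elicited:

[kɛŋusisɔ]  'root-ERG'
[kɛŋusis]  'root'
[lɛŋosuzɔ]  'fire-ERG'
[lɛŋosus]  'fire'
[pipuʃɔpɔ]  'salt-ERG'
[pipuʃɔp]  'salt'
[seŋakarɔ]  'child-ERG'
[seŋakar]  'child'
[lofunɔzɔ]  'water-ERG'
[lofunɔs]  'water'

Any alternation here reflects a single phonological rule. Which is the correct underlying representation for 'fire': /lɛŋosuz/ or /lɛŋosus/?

/lɛŋosuz/

The root 'fire' surfaces as [lɛŋosuzɔ] and [lɛŋosus], with a stem-final [z] ~ [s] alternation.
Compare 'root', with invariant [s] in [kɛŋusisɔ] and [kɛŋusis]: an analysis with underlying /s/ and a rule producing [z] before the ERG suffix would wrongly predict alternation here too.
Therefore /z/ is basic and [s] is derived by word-final obstruent devoicing (voiced obstruents become voiceless word-finally).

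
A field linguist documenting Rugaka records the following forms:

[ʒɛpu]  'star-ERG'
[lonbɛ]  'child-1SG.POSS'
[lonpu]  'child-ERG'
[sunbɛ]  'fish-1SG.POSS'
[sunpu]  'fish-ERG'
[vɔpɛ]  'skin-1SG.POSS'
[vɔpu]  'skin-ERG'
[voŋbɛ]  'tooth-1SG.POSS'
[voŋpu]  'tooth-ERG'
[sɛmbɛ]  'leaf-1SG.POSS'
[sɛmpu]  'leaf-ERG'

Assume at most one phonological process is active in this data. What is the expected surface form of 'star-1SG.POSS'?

[ʒɛpɛ]

The 1SG.POSS suffix surfaces as [-bɛ] and [-pɛ], depending on the final segment of the stem.
By contrast the ERG suffix keeps its initial [p] throughout — that segment must be underlying.
So the underlying form is /-bɛ/, and voiced stops become voiceless after a vowel.
After 'star', which ends in a vowel, the suffix surfaces as [-pɛ], giving [ʒɛpɛ].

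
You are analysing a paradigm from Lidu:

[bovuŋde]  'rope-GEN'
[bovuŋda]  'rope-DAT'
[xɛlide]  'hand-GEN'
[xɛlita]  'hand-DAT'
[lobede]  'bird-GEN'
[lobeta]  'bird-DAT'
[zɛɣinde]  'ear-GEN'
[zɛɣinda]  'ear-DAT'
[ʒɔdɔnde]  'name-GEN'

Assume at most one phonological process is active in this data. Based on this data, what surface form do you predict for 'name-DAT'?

The DAT suffix surfaces as [-da] and [-ta], depending on the final segment of the stem.
The GEN suffix, which begins with [d], is invariant after every stem; so [d] is not altered by any rule here.
So the underlying form is /-ta/, and voiceless stops become voiced after a nasal.
After 'name', which ends in a nasal, the suffix surfaces as [-da], giving [ʒɔdɔnda].

[ʒɔdɔnda]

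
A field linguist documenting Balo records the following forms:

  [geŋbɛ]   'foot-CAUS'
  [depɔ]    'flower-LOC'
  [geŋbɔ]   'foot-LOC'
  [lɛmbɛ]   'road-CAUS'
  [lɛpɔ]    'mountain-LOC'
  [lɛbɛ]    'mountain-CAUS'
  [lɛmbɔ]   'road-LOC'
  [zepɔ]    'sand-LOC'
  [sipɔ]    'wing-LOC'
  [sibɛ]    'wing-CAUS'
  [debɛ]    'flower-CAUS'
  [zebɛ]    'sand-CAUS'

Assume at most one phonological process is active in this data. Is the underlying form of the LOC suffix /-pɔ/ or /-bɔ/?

/-pɔ/

The LOC suffix surfaces as [-bɔ] and [-pɔ], depending on the final segment of the stem.
By contrast the CAUS suffix keeps its initial [b] throughout — that segment must be underlying.
The LOC suffix is therefore /-pɔ/ underlyingly, with post-nasal voicing: voiceless stops become voiced after a nasal.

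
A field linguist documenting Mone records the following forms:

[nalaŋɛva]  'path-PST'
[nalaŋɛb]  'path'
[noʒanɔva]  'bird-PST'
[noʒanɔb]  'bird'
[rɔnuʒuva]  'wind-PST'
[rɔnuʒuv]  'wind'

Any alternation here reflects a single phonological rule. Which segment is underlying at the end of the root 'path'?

The root 'path' surfaces as [nalaŋɛva] and [nalaŋɛb], with a stem-final [v] ~ [b] alternation.
The stem 'wind' ([rɔnuʒuva], [rɔnuʒuv]) shows [v] unchanged in both environments, so [v] cannot be basic with [b] derived in isolation.
Therefore /b/ is basic and [v] is derived by intervocalic spirantization (voiced stops become fricatives between vowels).

/b/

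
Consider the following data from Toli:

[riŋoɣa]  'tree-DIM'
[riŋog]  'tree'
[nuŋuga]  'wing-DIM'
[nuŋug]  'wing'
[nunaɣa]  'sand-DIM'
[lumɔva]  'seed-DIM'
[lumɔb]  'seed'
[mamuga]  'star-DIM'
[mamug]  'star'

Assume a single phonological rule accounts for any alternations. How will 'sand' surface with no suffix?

[nunag]

In [riŋoɣa] and [riŋog] the final segment of 'tree' alternates: [ɣ] ~ [g].
The stem 'star' ([mamuga], [mamug]) shows [g] unchanged in both environments, so [g] cannot be basic with [ɣ] derived before the DIM suffix.
Therefore /ɣ/ is basic and [g] is derived by word-final hardening (voiced fricatives become stops word-finally).
The one attested form of 'sand', [nunaɣa], shows underlying /nunaɣ/. Applying the same rule word-finally gives [nunag].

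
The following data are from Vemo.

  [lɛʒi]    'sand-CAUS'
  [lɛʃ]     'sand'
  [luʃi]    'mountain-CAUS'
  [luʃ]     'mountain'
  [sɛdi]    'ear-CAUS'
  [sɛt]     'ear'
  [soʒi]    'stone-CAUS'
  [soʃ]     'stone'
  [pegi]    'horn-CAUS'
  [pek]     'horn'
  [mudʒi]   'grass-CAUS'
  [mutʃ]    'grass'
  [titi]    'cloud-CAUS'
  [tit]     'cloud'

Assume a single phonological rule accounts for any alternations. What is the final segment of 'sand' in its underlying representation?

/ʒ/

The stem for 'sand' ends in [ʒ] in [lɛʒi] but [ʃ] in [lɛʃ].
Compare 'mountain', with invariant [ʃ] in [luʃi] and [luʃ]: an analysis with underlying /ʃ/ and a rule producing [ʒ] before the CAUS suffix would wrongly predict alternation here too.
The underlying segment must be /ʒ/; voiced obstruents become voiceless word-finally, yielding [ʃ] there.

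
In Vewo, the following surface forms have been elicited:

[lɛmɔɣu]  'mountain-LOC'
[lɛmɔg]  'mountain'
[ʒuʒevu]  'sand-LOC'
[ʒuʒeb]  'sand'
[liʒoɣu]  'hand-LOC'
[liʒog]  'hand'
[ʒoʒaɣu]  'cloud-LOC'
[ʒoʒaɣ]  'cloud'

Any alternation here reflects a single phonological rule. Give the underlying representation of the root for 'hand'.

The root 'hand' surfaces as [liʒoɣu] and [liʒog], with a stem-final [ɣ] ~ [g] alternation.
Compare 'cloud', with invariant [ɣ] in [ʒoʒaɣu] and [ʒoʒaɣ]: an analysis with underlying /ɣ/ and a rule producing [g] in isolation would wrongly predict alternation here too.
The alternation reflects intervocalic spirantization: voiced stops become fricatives between vowels. /g/ is underlying.
So 'hand' = /liʒog/.

/liʒog/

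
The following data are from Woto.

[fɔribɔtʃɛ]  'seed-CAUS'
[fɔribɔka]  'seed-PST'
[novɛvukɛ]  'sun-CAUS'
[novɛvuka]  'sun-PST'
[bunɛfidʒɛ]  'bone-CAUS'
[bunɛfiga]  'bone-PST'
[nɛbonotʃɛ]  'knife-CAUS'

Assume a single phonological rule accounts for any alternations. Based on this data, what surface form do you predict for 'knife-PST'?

The stem for 'seed' ends in [tʃ] in [fɔribɔtʃɛ] but [k] in [fɔribɔka].
But 'sun' keeps [k] in both environments ([novɛvukɛ], [novɛvuka]), so there is no rule changing /k/ to [tʃ] before the CAUS suffix.
The alternation reflects depalatalization: palato-alveolar /tʃ/ and /dʒ/ become [k] and [g] when no front vowel follows. /tʃ/ is underlying.
The one attested form of 'knife', [nɛbonotʃɛ], shows underlying /nɛbonotʃ/. Applying the same rule when no front vowel follows gives [nɛbonoka].

[nɛbonoka]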